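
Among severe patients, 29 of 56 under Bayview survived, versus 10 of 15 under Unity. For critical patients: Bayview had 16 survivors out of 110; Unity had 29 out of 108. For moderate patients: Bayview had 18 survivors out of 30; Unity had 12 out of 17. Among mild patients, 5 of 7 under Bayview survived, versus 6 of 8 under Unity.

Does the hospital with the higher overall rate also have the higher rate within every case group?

Severe: Bayview 29/56 = 51.8%, Unity 10/15 = 66.7% → Unity
Critical: Bayview 16/110 = 14.5%, Unity 29/108 = 26.9% → Unity
Moderate: Bayview 18/30 = 60.0%, Unity 12/17 = 70.6% → Unity
Mild: Bayview 5/7 = 71.4%, Unity 6/8 = 75.0% → Unity
Overall: Bayview 68/203 = 33.5%, Unity 57/148 = 38.5% → Unity
Unity wins overall and in every case group — no reversal.

Yes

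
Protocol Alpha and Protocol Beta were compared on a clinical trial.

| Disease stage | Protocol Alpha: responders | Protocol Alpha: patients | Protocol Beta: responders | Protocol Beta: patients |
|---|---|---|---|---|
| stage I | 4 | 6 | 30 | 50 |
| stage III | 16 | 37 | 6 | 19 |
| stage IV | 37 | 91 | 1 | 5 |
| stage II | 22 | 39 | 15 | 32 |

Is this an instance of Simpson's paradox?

Yes

Stage I: Protocol Alpha 4/6 = 66.7%, Protocol Beta 30/50 = 60.0% → Protocol Alpha
Stage III: Protocol Alpha 16/37 = 43.2%, Protocol Beta 6/19 = 31.6% → Protocol Alpha
Stage IV: Protocol Alpha 37/91 = 40.7%, Protocol Beta 1/5 = 20.0% → Protocol Alpha
Stage II: Protocol Alpha 22/39 = 56.4%, Protocol Beta 15/32 = 46.9% → Protocol Alpha
Overall: Protocol Alpha 79/173 = 45.7%, Protocol Beta 52/106 = 49.1% → Protocol Beta
Protocol Alpha wins each disease group but Protocol Beta wins overall — the comparison reverses. Protocol Alpha's patients skew toward stage IV, which has a lower base rate.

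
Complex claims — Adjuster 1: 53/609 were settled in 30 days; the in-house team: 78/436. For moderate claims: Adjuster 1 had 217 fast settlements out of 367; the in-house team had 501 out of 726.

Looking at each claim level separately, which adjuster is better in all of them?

Complex: Adjuster 1 53/609 = 8.7%, the in-house team 78/436 = 17.9% → the in-house team
Moderate: Adjuster 1 217/367 = 59.1%, the in-house team 501/726 = 69.0% → the in-house team
The in-house team has the higher rate in both groups.

the in-house team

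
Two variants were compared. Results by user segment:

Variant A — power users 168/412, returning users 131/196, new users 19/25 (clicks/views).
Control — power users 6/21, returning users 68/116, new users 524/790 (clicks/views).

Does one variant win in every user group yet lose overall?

Yes

Power users: Variant A 168/412 = 40.8%, Control 6/21 = 28.6% → Variant A
Returning users: Variant A 131/196 = 66.8%, Control 68/116 = 58.6% → Variant A
New users: Variant A 19/25 = 76.0%, Control 524/790 = 66.3% → Variant A
Overall: Variant A 318/633 = 50.2%, Control 598/927 = 64.5% → Control
Variant A wins each user group but Control wins overall — the comparison reverses. Variant A's views skew toward power users, which has a lower base rate.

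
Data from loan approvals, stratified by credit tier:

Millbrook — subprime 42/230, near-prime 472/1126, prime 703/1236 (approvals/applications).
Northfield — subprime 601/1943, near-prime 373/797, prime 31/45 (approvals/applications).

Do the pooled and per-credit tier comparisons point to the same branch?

No

Subprime: Millbrook 42/230 = 18.3%, Northfield 601/1943 = 30.9% → Northfield
Near-prime: Millbrook 472/1126 = 41.9%, Northfield 373/797 = 46.8% → Northfield
Prime: Millbrook 703/1236 = 56.9%, Northfield 31/45 = 68.9% → Northfield
Overall: Millbrook 1217/2592 = 47.0%, Northfield 1005/2785 = 36.1% → Millbrook
Northfield wins each credit group but Millbrook wins overall — the comparison reverses. Northfield's applications skew toward subprime, which has a lower base rate.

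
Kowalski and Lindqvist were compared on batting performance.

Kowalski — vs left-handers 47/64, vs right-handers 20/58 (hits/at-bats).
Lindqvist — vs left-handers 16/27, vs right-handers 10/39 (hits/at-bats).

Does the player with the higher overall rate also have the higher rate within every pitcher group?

Yes

Vs left-handers: Kowalski 47/64 = 73.4%, Lindqvist 16/27 = 59.3% → Kowalski
Vs right-handers: Kowalski 20/58 = 34.5%, Lindqvist 10/39 = 25.6% → Kowalski
Overall: Kowalski 67/122 = 54.9%, Lindqvist 26/66 = 39.4% → Kowalski
Kowalski wins overall and in every pitcher group — no reversal.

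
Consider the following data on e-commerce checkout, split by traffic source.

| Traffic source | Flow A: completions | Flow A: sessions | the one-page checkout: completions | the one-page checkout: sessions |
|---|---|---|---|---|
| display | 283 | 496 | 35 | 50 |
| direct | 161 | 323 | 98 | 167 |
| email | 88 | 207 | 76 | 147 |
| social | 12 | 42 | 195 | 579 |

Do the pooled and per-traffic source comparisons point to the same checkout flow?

Display: Flow A 283/496 = 57.1%, the one-page checkout 35/50 = 70.0% → the one-page checkout
Direct: Flow A 161/323 = 49.8%, the one-page checkout 98/167 = 58.7% → the one-page checkout
Email: Flow A 88/207 = 42.5%, the one-page checkout 76/147 = 51.7% → the one-page checkout
Social: Flow A 12/42 = 28.6%, the one-page checkout 195/579 = 33.7% → the one-page checkout
Overall: Flow A 544/1068 = 50.9%, the one-page checkout 404/943 = 42.8% → Flow A
The one-page checkout wins each traffic group but Flow A wins overall — the comparison reverses. The one-page checkout's sessions skew toward social, which has a lower base rate.

No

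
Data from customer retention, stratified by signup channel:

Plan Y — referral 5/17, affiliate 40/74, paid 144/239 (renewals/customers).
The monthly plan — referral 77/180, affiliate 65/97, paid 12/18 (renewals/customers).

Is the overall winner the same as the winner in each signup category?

No

Referral: Plan Y 5/17 = 29.4%, the monthly plan 77/180 = 42.8% → the monthly plan
Affiliate: Plan Y 40/74 = 54.1%, the monthly plan 65/97 = 67.0% → the monthly plan
Paid: Plan Y 144/239 = 60.3%, the monthly plan 12/18 = 66.7% → the monthly plan
Overall: Plan Y 189/330 = 57.3%, the monthly plan 154/295 = 52.2% → Plan Y
The monthly plan wins each signup group but Plan Y wins overall — the comparison reverses. The monthly plan's customers skew toward referral, which has a lower base rate.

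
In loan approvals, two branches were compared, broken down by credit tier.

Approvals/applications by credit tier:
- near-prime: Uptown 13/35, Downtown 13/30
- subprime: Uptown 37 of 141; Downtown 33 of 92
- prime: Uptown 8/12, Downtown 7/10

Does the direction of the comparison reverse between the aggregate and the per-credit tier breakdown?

No

Near-prime: Uptown 13/35 = 37.1%, Downtown 13/30 = 43.3% → Downtown
Subprime: Uptown 37/141 = 26.2%, Downtown 33/92 = 35.9% → Downtown
Prime: Uptown 8/12 = 66.7%, Downtown 7/10 = 70.0% → Downtown
Overall: Uptown 58/188 = 30.9%, Downtown 53/132 = 40.2% → Downtown
Downtown wins overall and in every credit group — no reversal.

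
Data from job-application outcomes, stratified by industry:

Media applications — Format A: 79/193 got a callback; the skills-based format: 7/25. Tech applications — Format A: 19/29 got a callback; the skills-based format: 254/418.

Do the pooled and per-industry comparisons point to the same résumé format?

Media: Format A 79/193 = 40.9%, the skills-based format 7/25 = 28.0% → Format A
Tech: Format A 19/29 = 65.5%, the skills-based format 254/418 = 60.8% → Format A
Overall: Format A 98/222 = 44.1%, the skills-based format 261/443 = 58.9% → the skills-based format
Format A wins each industry group but the skills-based format wins overall — the comparison reverses. Format A's applications skew toward media, which has a lower base rate.

No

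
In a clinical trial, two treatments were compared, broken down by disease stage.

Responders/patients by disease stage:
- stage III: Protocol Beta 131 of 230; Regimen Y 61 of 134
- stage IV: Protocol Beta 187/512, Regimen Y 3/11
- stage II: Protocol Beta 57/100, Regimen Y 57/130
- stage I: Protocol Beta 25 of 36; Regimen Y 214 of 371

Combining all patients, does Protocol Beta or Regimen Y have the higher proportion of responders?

Stage III: Protocol Beta 131/230 = 57.0%, Regimen Y 61/134 = 45.5% → Protocol Beta
Stage IV: Protocol Beta 187/512 = 36.5%, Regimen Y 3/11 = 27.3% → Protocol Beta
Stage II: Protocol Beta 57/100 = 57.0%, Regimen Y 57/130 = 43.8% → Protocol Beta
Stage I: Protocol Beta 25/36 = 69.4%, Regimen Y 214/371 = 57.7% → Protocol Beta
Overall: Protocol Beta 400/878 = 45.6%, Regimen Y 335/646 = 51.9% → Regimen Y
(Protocol Beta wins every disease group but Regimen Y wins overall — Protocol Beta's patients skew toward the low-rate stage IV group.)

Regimen Y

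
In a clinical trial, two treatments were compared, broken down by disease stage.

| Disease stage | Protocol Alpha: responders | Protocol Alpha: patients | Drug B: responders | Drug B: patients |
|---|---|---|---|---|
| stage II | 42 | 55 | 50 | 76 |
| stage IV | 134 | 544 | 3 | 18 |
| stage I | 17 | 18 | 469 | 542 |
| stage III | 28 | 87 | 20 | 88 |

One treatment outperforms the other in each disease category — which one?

Stage II: Protocol Alpha 42/55 = 76.4%, Drug B 50/76 = 65.8% → Protocol Alpha
Stage IV: Protocol Alpha 134/544 = 24.6%, Drug B 3/18 = 16.7% → Protocol Alpha
Stage I: Protocol Alpha 17/18 = 94.4%, Drug B 469/542 = 86.5% → Protocol Alpha
Stage III: Protocol Alpha 28/87 = 32.2%, Drug B 20/88 = 22.7% → Protocol Alpha
Protocol Alpha has the higher rate in all 4 groups.

Protocol Alpha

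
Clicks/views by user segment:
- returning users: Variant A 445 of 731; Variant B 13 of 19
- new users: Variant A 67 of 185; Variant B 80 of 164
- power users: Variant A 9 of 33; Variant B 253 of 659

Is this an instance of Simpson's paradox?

Returning users: Variant A 445/731 = 60.9%, Variant B 13/19 = 68.4% → Variant B
New users: Variant A 67/185 = 36.2%, Variant B 80/164 = 48.8% → Variant B
Power users: Variant A 9/33 = 27.3%, Variant B 253/659 = 38.4% → Variant B
Overall: Variant A 521/949 = 54.9%, Variant B 346/842 = 41.1% → Variant A
Variant B wins each user group but Variant A wins overall — the comparison reverses. Variant B's views skew toward power users, which has a lower base rate.

Yes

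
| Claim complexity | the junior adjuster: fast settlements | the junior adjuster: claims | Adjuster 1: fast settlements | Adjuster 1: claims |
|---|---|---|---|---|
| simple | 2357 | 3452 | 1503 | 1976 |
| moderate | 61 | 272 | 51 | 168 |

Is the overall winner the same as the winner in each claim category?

Yes

Simple: the junior adjuster 2357/3452 = 68.3%, Adjuster 1 1503/1976 = 76.1% → Adjuster 1
Moderate: the junior adjuster 61/272 = 22.4%, Adjuster 1 51/168 = 30.4% → Adjuster 1
Overall: the junior adjuster 2418/3724 = 64.9%, Adjuster 1 1554/2144 = 72.5% → Adjuster 1
Adjuster 1 wins overall and in every claim group — no reversal.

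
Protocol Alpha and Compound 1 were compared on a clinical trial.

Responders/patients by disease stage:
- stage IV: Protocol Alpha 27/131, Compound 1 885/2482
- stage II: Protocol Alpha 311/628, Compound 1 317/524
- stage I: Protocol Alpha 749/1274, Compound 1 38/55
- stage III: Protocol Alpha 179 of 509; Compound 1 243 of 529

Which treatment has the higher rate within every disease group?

Compound 1

Stage IV: Protocol Alpha 27/131 = 20.6%, Compound 1 885/2482 = 35.7% → Compound 1
Stage II: Protocol Alpha 311/628 = 49.5%, Compound 1 317/524 = 60.5% → Compound 1
Stage I: Protocol Alpha 749/1274 = 58.8%, Compound 1 38/55 = 69.1% → Compound 1
Stage III: Protocol Alpha 179/509 = 35.2%, Compound 1 243/529 = 45.9% → Compound 1
Compound 1 has the higher rate in all 4 groups.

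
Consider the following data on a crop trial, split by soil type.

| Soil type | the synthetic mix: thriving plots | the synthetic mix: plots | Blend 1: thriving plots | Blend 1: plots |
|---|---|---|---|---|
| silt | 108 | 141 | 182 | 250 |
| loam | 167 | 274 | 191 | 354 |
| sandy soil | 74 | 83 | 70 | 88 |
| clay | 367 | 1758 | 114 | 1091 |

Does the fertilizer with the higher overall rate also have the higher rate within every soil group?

Silt: the synthetic mix 108/141 = 76.6%, Blend 1 182/250 = 72.8% → the synthetic mix
Loam: the synthetic mix 167/274 = 60.9%, Blend 1 191/354 = 54.0% → the synthetic mix
Sandy soil: the synthetic mix 74/83 = 89.2%, Blend 1 70/88 = 79.5% → the synthetic mix
Clay: the synthetic mix 367/1758 = 20.9%, Blend 1 114/1091 = 10.4% → the synthetic mix
Overall: the synthetic mix 716/2256 = 31.7%, Blend 1 557/1783 = 31.2% → the synthetic mix
The synthetic mix wins overall and in every soil group — no reversal.

Yes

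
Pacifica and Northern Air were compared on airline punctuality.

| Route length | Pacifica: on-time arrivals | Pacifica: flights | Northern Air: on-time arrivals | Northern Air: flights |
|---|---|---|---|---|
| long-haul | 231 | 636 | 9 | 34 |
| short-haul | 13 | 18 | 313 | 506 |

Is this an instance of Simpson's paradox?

Yes

Long-haul: Pacifica 231/636 = 36.3%, Northern Air 9/34 = 26.5% → Pacifica
Short-haul: Pacifica 13/18 = 72.2%, Northern Air 313/506 = 61.9% → Pacifica
Overall: Pacifica 244/654 = 37.3%, Northern Air 322/540 = 59.6% → Northern Air
Pacifica wins each route group but Northern Air wins overall — the comparison reverses. Pacifica's flights skew toward long-haul, which has a lower base rate.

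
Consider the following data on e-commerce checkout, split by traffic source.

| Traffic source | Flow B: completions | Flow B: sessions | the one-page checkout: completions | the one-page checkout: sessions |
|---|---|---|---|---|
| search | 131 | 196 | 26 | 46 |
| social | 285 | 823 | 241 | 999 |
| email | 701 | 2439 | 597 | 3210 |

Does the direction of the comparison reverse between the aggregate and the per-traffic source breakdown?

No

Search: Flow B 131/196 = 66.8%, the one-page checkout 26/46 = 56.5% → Flow B
Social: Flow B 285/823 = 34.6%, the one-page checkout 241/999 = 24.1% → Flow B
Email: Flow B 701/2439 = 28.7%, the one-page checkout 597/3210 = 18.6% → Flow B
Overall: Flow B 1117/3458 = 32.3%, the one-page checkout 864/4255 = 20.3% → Flow B
Flow B wins overall and in every traffic group — no reversal.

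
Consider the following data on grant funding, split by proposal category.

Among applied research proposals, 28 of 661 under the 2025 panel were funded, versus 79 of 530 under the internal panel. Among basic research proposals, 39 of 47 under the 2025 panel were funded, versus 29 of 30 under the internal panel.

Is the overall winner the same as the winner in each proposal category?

Yes

Applied research: the 2025 panel 28/661 = 4.2%, the internal panel 79/530 = 14.9% → the internal panel
Basic research: the 2025 panel 39/47 = 83.0%, the internal panel 29/30 = 96.7% → the internal panel
Overall: the 2025 panel 67/708 = 9.5%, the internal panel 108/560 = 19.3% → the internal panel
The internal panel wins overall and in every proposal group — no reversal.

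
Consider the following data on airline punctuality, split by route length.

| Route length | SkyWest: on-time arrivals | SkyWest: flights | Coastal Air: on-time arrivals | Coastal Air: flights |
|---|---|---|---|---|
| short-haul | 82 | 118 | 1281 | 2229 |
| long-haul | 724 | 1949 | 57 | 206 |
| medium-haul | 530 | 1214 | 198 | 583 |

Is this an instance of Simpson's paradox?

Short-haul: SkyWest 82/118 = 69.5%, Coastal Air 1281/2229 = 57.5% → SkyWest
Long-haul: SkyWest 724/1949 = 37.1%, Coastal Air 57/206 = 27.7% → SkyWest
Medium-haul: SkyWest 530/1214 = 43.7%, Coastal Air 198/583 = 34.0% → SkyWest
Overall: SkyWest 1336/3281 = 40.7%, Coastal Air 1536/3018 = 50.9% → Coastal Air
SkyWest wins each route group but Coastal Air wins overall — the comparison reverses. SkyWest's flights skew toward long-haul, which has a lower base rate.

Yes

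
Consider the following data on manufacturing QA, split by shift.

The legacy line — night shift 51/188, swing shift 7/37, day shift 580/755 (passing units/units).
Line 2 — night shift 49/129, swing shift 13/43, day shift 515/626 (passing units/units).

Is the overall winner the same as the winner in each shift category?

Night shift: the legacy line 51/188 = 27.1%, Line 2 49/129 = 38.0% → Line 2
Swing shift: the legacy line 7/37 = 18.9%, Line 2 13/43 = 30.2% → Line 2
Day shift: the legacy line 580/755 = 76.8%, Line 2 515/626 = 82.3% → Line 2
Overall: the legacy line 638/980 = 65.1%, Line 2 577/798 = 72.3% → Line 2
Line 2 wins overall and in every shift group — no reversal.

Yes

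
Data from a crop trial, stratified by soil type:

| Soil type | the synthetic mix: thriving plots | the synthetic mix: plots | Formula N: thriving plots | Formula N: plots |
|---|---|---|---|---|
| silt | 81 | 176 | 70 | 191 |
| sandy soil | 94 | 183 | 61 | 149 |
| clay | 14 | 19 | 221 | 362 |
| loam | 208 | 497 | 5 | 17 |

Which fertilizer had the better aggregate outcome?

Formula N

Silt: the synthetic mix 81/176 = 46.0%, Formula N 70/191 = 36.6% → the synthetic mix
Sandy soil: the synthetic mix 94/183 = 51.4%, Formula N 61/149 = 40.9% → the synthetic mix
Clay: the synthetic mix 14/19 = 73.7%, Formula N 221/362 = 61.0% → the synthetic mix
Loam: the synthetic mix 208/497 = 41.9%, Formula N 5/17 = 29.4% → the synthetic mix
Overall: the synthetic mix 397/875 = 45.4%, Formula N 357/719 = 49.7% → Formula N
(The synthetic mix wins every soil group but Formula N wins overall — the synthetic mix's plots skew toward the low-rate loam group.)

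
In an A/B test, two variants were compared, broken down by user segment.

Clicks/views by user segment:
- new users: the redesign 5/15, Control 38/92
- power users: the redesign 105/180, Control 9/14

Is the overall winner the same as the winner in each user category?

New users: the redesign 5/15 = 33.3%, Control 38/92 = 41.3% → Control
Power users: the redesign 105/180 = 58.3%, Control 9/14 = 64.3% → Control
Overall: the redesign 110/195 = 56.4%, Control 47/106 = 44.3% → the redesign
Control wins each user group but the redesign wins overall — the comparison reverses. Control's views skew toward new users, which has a lower base rate.

No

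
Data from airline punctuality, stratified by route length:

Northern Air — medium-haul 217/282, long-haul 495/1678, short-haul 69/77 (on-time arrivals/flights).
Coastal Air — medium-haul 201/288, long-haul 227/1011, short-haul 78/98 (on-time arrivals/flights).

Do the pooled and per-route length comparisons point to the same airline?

Medium-haul: Northern Air 217/282 = 77.0%, Coastal Air 201/288 = 69.8% → Northern Air
Long-haul: Northern Air 495/1678 = 29.5%, Coastal Air 227/1011 = 22.5% → Northern Air
Short-haul: Northern Air 69/77 = 89.6%, Coastal Air 78/98 = 79.6% → Northern Air
Overall: Northern Air 781/2037 = 38.3%, Coastal Air 506/1397 = 36.2% → Northern Air
Northern Air wins overall and in every route group — no reversal.

Yes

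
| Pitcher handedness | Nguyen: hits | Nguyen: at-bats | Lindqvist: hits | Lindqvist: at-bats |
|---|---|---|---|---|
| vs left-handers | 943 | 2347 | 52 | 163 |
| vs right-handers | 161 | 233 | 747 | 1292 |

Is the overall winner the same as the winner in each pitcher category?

No

Vs left-handers: Nguyen 943/2347 = 40.2%, Lindqvist 52/163 = 31.9% → Nguyen
Vs right-handers: Nguyen 161/233 = 69.1%, Lindqvist 747/1292 = 57.8% → Nguyen
Overall: Nguyen 1104/2580 = 42.8%, Lindqvist 799/1455 = 54.9% → Lindqvist
Nguyen wins each pitcher group but Lindqvist wins overall — the comparison reverses. Nguyen's at-bats skew toward vs left-handers, which has a lower base rate.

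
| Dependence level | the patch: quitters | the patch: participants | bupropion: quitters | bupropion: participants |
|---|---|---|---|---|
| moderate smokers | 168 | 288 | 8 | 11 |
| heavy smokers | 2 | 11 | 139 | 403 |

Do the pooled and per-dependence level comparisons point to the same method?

No

Moderate smokers: the patch 168/288 = 58.3%, bupropion 8/11 = 72.7% → bupropion
Heavy smokers: the patch 2/11 = 18.2%, bupropion 139/403 = 34.5% → bupropion
Overall: the patch 170/299 = 56.9%, bupropion 147/414 = 35.5% → the patch
Bupropion wins each dependence group but the patch wins overall — the comparison reverses. Bupropion's participants skew toward heavy smokers, which has a lower base rate.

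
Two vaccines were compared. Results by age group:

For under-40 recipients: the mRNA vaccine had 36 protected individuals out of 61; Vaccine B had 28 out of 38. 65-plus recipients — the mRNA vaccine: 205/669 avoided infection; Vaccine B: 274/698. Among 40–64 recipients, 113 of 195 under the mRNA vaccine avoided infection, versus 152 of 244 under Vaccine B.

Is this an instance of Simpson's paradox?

Under-40: the mRNA vaccine 36/61 = 59.0%, Vaccine B 28/38 = 73.7% → Vaccine B
65-plus: the mRNA vaccine 205/669 = 30.6%, Vaccine B 274/698 = 39.3% → Vaccine B
40–64: the mRNA vaccine 113/195 = 57.9%, Vaccine B 152/244 = 62.3% → Vaccine B
Overall: the mRNA vaccine 354/925 = 38.3%, Vaccine B 454/980 = 46.3% → Vaccine B
Vaccine B wins overall and in every age group — no reversal.

No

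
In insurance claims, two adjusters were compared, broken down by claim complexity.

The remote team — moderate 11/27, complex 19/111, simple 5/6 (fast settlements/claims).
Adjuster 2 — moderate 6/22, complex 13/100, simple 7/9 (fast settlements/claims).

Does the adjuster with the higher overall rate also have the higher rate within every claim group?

Yes

Moderate: the remote team 11/27 = 40.7%, Adjuster 2 6/22 = 27.3% → the remote team
Complex: the remote team 19/111 = 17.1%, Adjuster 2 13/100 = 13.0% → the remote team
Simple: the remote team 5/6 = 83.3%, Adjuster 2 7/9 = 77.8% → the remote team
Overall: the remote team 35/144 = 24.3%, Adjuster 2 26/131 = 19.8% → the remote team
The remote team wins overall and in every claim group — no reversal.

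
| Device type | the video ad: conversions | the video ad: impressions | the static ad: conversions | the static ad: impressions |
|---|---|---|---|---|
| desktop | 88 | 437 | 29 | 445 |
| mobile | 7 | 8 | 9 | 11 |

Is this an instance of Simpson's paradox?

Desktop: the video ad 88/437 = 20.1%, the static ad 29/445 = 6.5% → the video ad
Mobile: the video ad 7/8 = 87.5%, the static ad 9/11 = 81.8% → the video ad
Overall: the video ad 95/445 = 21.3%, the static ad 38/456 = 8.3% → the video ad
The video ad wins overall and in every device group — no reversal.

No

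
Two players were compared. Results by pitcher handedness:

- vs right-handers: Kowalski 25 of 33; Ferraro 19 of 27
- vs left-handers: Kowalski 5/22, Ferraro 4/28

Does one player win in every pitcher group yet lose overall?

No

Vs right-handers: Kowalski 25/33 = 75.8%, Ferraro 19/27 = 70.4% → Kowalski
Vs left-handers: Kowalski 5/22 = 22.7%, Ferraro 4/28 = 14.3% → Kowalski
Overall: Kowalski 30/55 = 54.5%, Ferraro 23/55 = 41.8% → Kowalski
Kowalski wins overall and in every pitcher group — no reversal.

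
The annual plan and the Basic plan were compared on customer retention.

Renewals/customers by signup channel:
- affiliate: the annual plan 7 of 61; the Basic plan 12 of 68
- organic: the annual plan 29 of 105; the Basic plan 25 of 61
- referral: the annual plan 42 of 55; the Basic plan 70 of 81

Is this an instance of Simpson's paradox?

Affiliate: the annual plan 7/61 = 11.5%, the Basic plan 12/68 = 17.6% → the Basic plan
Organic: the annual plan 29/105 = 27.6%, the Basic plan 25/61 = 41.0% → the Basic plan
Referral: the annual plan 42/55 = 76.4%, the Basic plan 70/81 = 86.4% → the Basic plan
Overall: the annual plan 78/221 = 35.3%, the Basic plan 107/210 = 51.0% → the Basic plan
The Basic plan wins overall and in every signup group — no reversal.

No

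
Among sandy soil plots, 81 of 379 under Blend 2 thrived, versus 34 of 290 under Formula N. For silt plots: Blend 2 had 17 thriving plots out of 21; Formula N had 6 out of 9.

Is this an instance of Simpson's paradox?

Sandy soil: Blend 2 81/379 = 21.4%, Formula N 34/290 = 11.7% → Blend 2
Silt: Blend 2 17/21 = 81.0%, Formula N 6/9 = 66.7% → Blend 2
Overall: Blend 2 98/400 = 24.5%, Formula N 40/299 = 13.4% → Blend 2
Blend 2 wins overall and in every soil group — no reversal.

No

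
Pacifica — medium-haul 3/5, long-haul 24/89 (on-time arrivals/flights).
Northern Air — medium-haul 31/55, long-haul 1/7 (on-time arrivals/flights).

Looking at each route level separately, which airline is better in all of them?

Pacifica

Medium-haul: Pacifica 3/5 = 60.0%, Northern Air 31/55 = 56.4% → Pacifica
Long-haul: Pacifica 24/89 = 27.0%, Northern Air 1/7 = 14.3% → Pacifica
Pacifica has the higher rate in both groups.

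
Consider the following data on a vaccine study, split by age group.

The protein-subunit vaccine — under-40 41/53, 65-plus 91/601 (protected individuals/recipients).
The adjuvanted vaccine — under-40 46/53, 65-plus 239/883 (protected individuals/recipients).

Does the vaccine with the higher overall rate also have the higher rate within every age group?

Under-40: the protein-subunit vaccine 41/53 = 77.4%, the adjuvanted vaccine 46/53 = 86.8% → the adjuvanted vaccine
65-plus: the protein-subunit vaccine 91/601 = 15.1%, the adjuvanted vaccine 239/883 = 27.1% → the adjuvanted vaccine
Overall: the protein-subunit vaccine 132/654 = 20.2%, the adjuvanted vaccine 285/936 = 30.4% → the adjuvanted vaccine
The adjuvanted vaccine wins overall and in every age group — no reversal.

Yes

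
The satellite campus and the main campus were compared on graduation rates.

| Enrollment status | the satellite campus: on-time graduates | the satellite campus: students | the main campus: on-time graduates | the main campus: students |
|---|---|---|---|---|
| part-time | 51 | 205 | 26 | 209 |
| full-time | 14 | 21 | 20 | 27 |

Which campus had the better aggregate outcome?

Part-time: the satellite campus 51/205 = 24.9%, the main campus 26/209 = 12.4% → the satellite campus
Full-time: the satellite campus 14/21 = 66.7%, the main campus 20/27 = 74.1% → the main campus
Overall: the satellite campus 65/226 = 28.8%, the main campus 46/236 = 19.5% → the satellite campus
(Neither sweeps every enrollment group, but the satellite campus has the higher pooled rate.)

the satellite campus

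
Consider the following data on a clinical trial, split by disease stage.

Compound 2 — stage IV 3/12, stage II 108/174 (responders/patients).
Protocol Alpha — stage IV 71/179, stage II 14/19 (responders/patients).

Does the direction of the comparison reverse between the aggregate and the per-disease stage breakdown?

Stage IV: Compound 2 3/12 = 25.0%, Protocol Alpha 71/179 = 39.7% → Protocol Alpha
Stage II: Compound 2 108/174 = 62.1%, Protocol Alpha 14/19 = 73.7% → Protocol Alpha
Overall: Compound 2 111/186 = 59.7%, Protocol Alpha 85/198 = 42.9% → Compound 2
Protocol Alpha wins each disease group but Compound 2 wins overall — the comparison reverses. Protocol Alpha's patients skew toward stage IV, which has a lower base rate.

Yes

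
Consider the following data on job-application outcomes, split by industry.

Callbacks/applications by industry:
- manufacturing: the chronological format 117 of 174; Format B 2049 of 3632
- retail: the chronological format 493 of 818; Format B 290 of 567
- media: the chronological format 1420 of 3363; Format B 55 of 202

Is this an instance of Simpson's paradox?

Yes

Manufacturing: the chronological format 117/174 = 67.2%, Format B 2049/3632 = 56.4% → the chronological format
Retail: the chronological format 493/818 = 60.3%, Format B 290/567 = 51.1% → the chronological format
Media: the chronological format 1420/3363 = 42.2%, Format B 55/202 = 27.2% → the chronological format
Overall: the chronological format 2030/4355 = 46.6%, Format B 2394/4401 = 54.4% → Format B
The chronological format wins each industry group but Format B wins overall — the comparison reverses. The chronological format's applications skew toward media, which has a lower base rate.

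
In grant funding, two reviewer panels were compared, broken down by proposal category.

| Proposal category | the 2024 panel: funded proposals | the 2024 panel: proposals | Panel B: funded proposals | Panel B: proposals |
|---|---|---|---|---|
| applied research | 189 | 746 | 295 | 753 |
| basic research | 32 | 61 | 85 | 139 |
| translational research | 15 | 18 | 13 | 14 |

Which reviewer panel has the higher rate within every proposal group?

Panel B

Applied research: the 2024 panel 189/746 = 25.3%, Panel B 295/753 = 39.2% → Panel B
Basic research: the 2024 panel 32/61 = 52.5%, Panel B 85/139 = 61.2% → Panel B
Translational research: the 2024 panel 15/18 = 83.3%, Panel B 13/14 = 92.9% → Panel B
Panel B has the higher rate in all 3 groups.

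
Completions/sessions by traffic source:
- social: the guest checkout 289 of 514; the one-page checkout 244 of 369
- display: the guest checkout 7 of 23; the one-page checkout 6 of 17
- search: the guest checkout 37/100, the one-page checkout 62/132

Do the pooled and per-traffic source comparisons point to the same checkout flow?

Social: the guest checkout 289/514 = 56.2%, the one-page checkout 244/369 = 66.1% → the one-page checkout
Display: the guest checkout 7/23 = 30.4%, the one-page checkout 6/17 = 35.3% → the one-page checkout
Search: the guest checkout 37/100 = 37.0%, the one-page checkout 62/132 = 47.0% → the one-page checkout
Overall: the guest checkout 333/637 = 52.3%, the one-page checkout 312/518 = 60.2% → the one-page checkout
The one-page checkout wins overall and in every traffic group — no reversal.

Yes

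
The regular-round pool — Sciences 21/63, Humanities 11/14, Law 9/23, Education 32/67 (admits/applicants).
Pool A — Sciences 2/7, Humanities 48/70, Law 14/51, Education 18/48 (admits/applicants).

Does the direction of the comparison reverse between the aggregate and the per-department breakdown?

Sciences: the regular-round pool 21/63 = 33.3%, Pool A 2/7 = 28.6% → the regular-round pool
Humanities: the regular-round pool 11/14 = 78.6%, Pool A 48/70 = 68.6% → the regular-round pool
Law: the regular-round pool 9/23 = 39.1%, Pool A 14/51 = 27.5% → the regular-round pool
Education: the regular-round pool 32/67 = 47.8%, Pool A 18/48 = 37.5% → the regular-round pool
Overall: the regular-round pool 73/167 = 43.7%, Pool A 82/176 = 46.6% → Pool A
The regular-round pool wins each department group but Pool A wins overall — the comparison reverses. The regular-round pool's applicants skew toward Sciences, which has a lower base rate.

Yes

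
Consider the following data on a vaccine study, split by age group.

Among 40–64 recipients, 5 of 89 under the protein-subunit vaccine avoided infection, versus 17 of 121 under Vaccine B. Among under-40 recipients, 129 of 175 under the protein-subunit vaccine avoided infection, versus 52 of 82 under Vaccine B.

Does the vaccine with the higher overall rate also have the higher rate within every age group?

40–64: the protein-subunit vaccine 5/89 = 5.6%, Vaccine B 17/121 = 14.0% → Vaccine B
Under-40: the protein-subunit vaccine 129/175 = 73.7%, Vaccine B 52/82 = 63.4% → the protein-subunit vaccine
Overall: the protein-subunit vaccine 134/264 = 50.8%, Vaccine B 69/203 = 34.0% → the protein-subunit vaccine
Neither sweeps: the protein-subunit vaccine wins 1 of 2 groups, Vaccine B wins 1. The protein-subunit vaccine wins overall but not every group — no Simpson reversal.

No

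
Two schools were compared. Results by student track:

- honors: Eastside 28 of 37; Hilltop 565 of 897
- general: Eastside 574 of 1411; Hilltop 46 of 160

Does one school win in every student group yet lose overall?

Yes

Honors: Eastside 28/37 = 75.7%, Hilltop 565/897 = 63.0% → Eastside
General: Eastside 574/1411 = 40.7%, Hilltop 46/160 = 28.8% → Eastside
Overall: Eastside 602/1448 = 41.6%, Hilltop 611/1057 = 57.8% → Hilltop
Eastside wins each student group but Hilltop wins overall — the comparison reverses. Eastside's students skew toward general, which has a lower base rate.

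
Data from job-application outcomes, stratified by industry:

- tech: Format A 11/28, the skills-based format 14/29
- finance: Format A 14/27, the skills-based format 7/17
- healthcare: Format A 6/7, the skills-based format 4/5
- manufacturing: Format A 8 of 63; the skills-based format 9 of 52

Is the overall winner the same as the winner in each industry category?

Tech: Format A 11/28 = 39.3%, the skills-based format 14/29 = 48.3% → the skills-based format
Finance: Format A 14/27 = 51.9%, the skills-based format 7/17 = 41.2% → Format A
Healthcare: Format A 6/7 = 85.7%, the skills-based format 4/5 = 80.0% → Format A
Manufacturing: Format A 8/63 = 12.7%, the skills-based format 9/52 = 17.3% → the skills-based format
Overall: Format A 39/125 = 31.2%, the skills-based format 34/103 = 33.0% → the skills-based format
Neither sweeps: Format A wins 2 of 4 groups, the skills-based format wins 2. The skills-based format wins overall but not every group — no Simpson reversal.

No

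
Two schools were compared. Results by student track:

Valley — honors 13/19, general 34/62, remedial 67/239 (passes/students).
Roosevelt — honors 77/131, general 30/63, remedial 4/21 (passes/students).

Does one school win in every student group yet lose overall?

Honors: Valley 13/19 = 68.4%, Roosevelt 77/131 = 58.8% → Valley
General: Valley 34/62 = 54.8%, Roosevelt 30/63 = 47.6% → Valley
Remedial: Valley 67/239 = 28.0%, Roosevelt 4/21 = 19.0% → Valley
Overall: Valley 114/320 = 35.6%, Roosevelt 111/215 = 51.6% → Roosevelt
Valley wins each student group but Roosevelt wins overall — the comparison reverses. Valley's students skew toward remedial, which has a lower base rate.

Yes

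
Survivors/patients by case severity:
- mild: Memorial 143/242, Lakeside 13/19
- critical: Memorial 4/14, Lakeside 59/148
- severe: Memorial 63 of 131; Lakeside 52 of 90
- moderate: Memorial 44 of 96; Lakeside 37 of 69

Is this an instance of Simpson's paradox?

Yes

Mild: Memorial 143/242 = 59.1%, Lakeside 13/19 = 68.4% → Lakeside
Critical: Memorial 4/14 = 28.6%, Lakeside 59/148 = 39.9% → Lakeside
Severe: Memorial 63/131 = 48.1%, Lakeside 52/90 = 57.8% → Lakeside
Moderate: Memorial 44/96 = 45.8%, Lakeside 37/69 = 53.6% → Lakeside
Overall: Memorial 254/483 = 52.6%, Lakeside 161/326 = 49.4% → Memorial
Lakeside wins each case group but Memorial wins overall — the comparison reverses. Lakeside's patients skew toward critical, which has a lower base rate.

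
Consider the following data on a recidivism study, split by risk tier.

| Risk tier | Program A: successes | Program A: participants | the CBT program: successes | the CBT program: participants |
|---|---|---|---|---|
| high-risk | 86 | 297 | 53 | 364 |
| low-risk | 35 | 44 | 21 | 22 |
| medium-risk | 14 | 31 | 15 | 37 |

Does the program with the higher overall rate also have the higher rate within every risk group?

No

High-risk: Program A 86/297 = 29.0%, the CBT program 53/364 = 14.6% → Program A
Low-risk: Program A 35/44 = 79.5%, the CBT program 21/22 = 95.5% → the CBT program
Medium-risk: Program A 14/31 = 45.2%, the CBT program 15/37 = 40.5% → Program A
Overall: Program A 135/372 = 36.3%, the CBT program 89/423 = 21.0% → Program A
Neither sweeps: Program A wins 2 of 3 groups, the CBT program wins 1. Program A wins overall but not every group — no Simpson reversal.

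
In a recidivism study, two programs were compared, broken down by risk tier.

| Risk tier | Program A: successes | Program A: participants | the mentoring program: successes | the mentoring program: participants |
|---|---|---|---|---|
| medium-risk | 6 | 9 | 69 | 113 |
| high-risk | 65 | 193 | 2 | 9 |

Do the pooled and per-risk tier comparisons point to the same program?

No

Medium-risk: Program A 6/9 = 66.7%, the mentoring program 69/113 = 61.1% → Program A
High-risk: Program A 65/193 = 33.7%, the mentoring program 2/9 = 22.2% → Program A
Overall: Program A 71/202 = 35.1%, the mentoring program 71/122 = 58.2% → the mentoring program
Program A wins each risk group but the mentoring program wins overall — the comparison reverses. Program A's participants skew toward high-risk, which has a lower base rate.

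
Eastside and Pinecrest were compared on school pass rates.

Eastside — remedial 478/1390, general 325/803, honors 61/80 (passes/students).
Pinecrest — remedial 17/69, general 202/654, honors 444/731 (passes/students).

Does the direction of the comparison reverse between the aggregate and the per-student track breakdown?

Yes

Remedial: Eastside 478/1390 = 34.4%, Pinecrest 17/69 = 24.6% → Eastside
General: Eastside 325/803 = 40.5%, Pinecrest 202/654 = 30.9% → Eastside
Honors: Eastside 61/80 = 76.2%, Pinecrest 444/731 = 60.7% → Eastside
Overall: Eastside 864/2273 = 38.0%, Pinecrest 663/1454 = 45.6% → Pinecrest
Eastside wins each student group but Pinecrest wins overall — the comparison reverses. Eastside's students skew toward remedial, which has a lower base rate.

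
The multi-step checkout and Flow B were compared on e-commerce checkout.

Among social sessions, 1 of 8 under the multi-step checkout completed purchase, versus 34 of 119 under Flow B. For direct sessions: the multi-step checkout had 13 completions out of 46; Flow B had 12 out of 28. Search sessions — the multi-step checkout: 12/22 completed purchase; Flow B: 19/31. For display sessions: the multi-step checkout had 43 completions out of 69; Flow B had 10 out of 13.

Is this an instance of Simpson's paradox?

Social: the multi-step checkout 1/8 = 12.5%, Flow B 34/119 = 28.6% → Flow B
Direct: the multi-step checkout 13/46 = 28.3%, Flow B 12/28 = 42.9% → Flow B
Search: the multi-step checkout 12/22 = 54.5%, Flow B 19/31 = 61.3% → Flow B
Display: the multi-step checkout 43/69 = 62.3%, Flow B 10/13 = 76.9% → Flow B
Overall: the multi-step checkout 69/145 = 47.6%, Flow B 75/191 = 39.3% → the multi-step checkout
Flow B wins each traffic group but the multi-step checkout wins overall — the comparison reverses. Flow B's sessions skew toward social, which has a lower base rate.

Yes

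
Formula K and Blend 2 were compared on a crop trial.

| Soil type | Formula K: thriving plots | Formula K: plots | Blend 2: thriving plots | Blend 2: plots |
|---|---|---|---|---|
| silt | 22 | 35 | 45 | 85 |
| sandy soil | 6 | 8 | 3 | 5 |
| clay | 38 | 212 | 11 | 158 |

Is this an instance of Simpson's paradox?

Silt: Formula K 22/35 = 62.9%, Blend 2 45/85 = 52.9% → Formula K
Sandy soil: Formula K 6/8 = 75.0%, Blend 2 3/5 = 60.0% → Formula K
Clay: Formula K 38/212 = 17.9%, Blend 2 11/158 = 7.0% → Formula K
Overall: Formula K 66/255 = 25.9%, Blend 2 59/248 = 23.8% → Formula K
Formula K wins overall and in every soil group — no reversal.

No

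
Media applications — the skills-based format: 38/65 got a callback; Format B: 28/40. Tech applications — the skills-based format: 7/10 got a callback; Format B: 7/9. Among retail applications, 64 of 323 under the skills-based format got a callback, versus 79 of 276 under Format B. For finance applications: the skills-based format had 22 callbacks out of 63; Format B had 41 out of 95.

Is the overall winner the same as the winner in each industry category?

Yes

Media: the skills-based format 38/65 = 58.5%, Format B 28/40 = 70.0% → Format B
Tech: the skills-based format 7/10 = 70.0%, Format B 7/9 = 77.8% → Format B
Retail: the skills-based format 64/323 = 19.8%, Format B 79/276 = 28.6% → Format B
Finance: the skills-based format 22/63 = 34.9%, Format B 41/95 = 43.2% → Format B
Overall: the skills-based format 131/461 = 28.4%, Format B 155/420 = 36.9% → Format B
Format B wins overall and in every industry group — no reversal.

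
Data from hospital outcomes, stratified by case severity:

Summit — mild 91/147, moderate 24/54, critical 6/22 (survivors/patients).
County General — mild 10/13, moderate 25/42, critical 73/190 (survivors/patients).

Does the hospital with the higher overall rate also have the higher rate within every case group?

Mild: Summit 91/147 = 61.9%, County General 10/13 = 76.9% → County General
Moderate: Summit 24/54 = 44.4%, County General 25/42 = 59.5% → County General
Critical: Summit 6/22 = 27.3%, County General 73/190 = 38.4% → County General
Overall: Summit 121/223 = 54.3%, County General 108/245 = 44.1% → Summit
County General wins each case group but Summit wins overall — the comparison reverses. County General's patients skew toward critical, which has a lower base rate.

No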